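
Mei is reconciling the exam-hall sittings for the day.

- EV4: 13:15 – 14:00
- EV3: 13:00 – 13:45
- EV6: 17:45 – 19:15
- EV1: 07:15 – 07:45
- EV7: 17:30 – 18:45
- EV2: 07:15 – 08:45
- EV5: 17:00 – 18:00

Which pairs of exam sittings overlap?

Check each pair: they overlap iff neither finishes before the other starts.
Sorted by start: EV1, EV2, EV3, EV4, EV5, EV7, EV6.
EV2 starts before EV1 ends → EV1 and EV2 overlap.
EV3 starts after EV1 ends, so EV1 has no further overlaps.
EV3 starts after EV2 ends, so EV2 has no further overlaps.
EV4 starts before EV3 ends → EV3 and EV4 overlap.
EV5 starts after EV3 ends, so EV3 has no further overlaps.
EV5 starts after EV4 ends, so EV4 has no further overlaps.
EV7 starts before EV5 ends → EV5 and EV7 overlap.
EV6 starts before EV5 ends → EV5 and EV6 overlap.
EV6 starts before EV7 ends → EV7 and EV6 overlap.

EV1 & EV2, EV3 & EV4, EV5 & EV6, EV5 & EV7, EV6 & EV7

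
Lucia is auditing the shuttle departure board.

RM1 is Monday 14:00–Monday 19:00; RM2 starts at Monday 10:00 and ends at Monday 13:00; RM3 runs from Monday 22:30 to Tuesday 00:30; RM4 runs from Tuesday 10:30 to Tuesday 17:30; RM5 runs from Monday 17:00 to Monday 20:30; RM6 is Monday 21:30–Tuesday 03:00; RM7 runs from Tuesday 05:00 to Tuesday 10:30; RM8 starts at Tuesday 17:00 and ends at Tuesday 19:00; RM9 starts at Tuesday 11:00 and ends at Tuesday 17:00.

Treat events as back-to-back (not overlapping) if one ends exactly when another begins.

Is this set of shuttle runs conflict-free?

No

Sorted by start: RM2, RM1, RM5, RM6, RM3, RM7, RM4, RM9, RM8.
RM1 starts after RM2 ends, so nothing later overlaps RM2 either.
RM5 starts before RM1 ends → RM1 and RM5 overlap.
That's a conflict, so the schedule is not conflict-free.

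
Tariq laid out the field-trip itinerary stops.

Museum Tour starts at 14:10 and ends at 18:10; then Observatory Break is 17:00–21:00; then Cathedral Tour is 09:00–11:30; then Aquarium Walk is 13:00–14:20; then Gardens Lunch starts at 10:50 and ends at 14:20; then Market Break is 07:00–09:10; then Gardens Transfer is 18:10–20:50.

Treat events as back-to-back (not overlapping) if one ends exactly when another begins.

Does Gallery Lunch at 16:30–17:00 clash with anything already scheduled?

Yes — it overlaps Museum Tour

Market Break: ends 09:10 at or before Gallery Lunch starts 16:30 → clear.
Cathedral Tour: ends 11:30 at or before Gallery Lunch starts 16:30 → clear.
Gardens Lunch: ends 14:20 at or before Gallery Lunch starts 16:30 → clear.
Aquarium Walk: ends 14:20 at or before Gallery Lunch starts 16:30 → clear.
Museum Tour: starts 14:10 before Gallery Lunch ends 17:00, and ends 18:10 after Gallery Lunch starts 16:30 → overlap.
Observatory Break: starts 17:00 at or after Gallery Lunch ends 17:00 → clear.
Gardens Transfer: starts 18:10 at or after Gallery Lunch ends 17:00 → clear.
Gallery Lunch overlaps Museum Tour.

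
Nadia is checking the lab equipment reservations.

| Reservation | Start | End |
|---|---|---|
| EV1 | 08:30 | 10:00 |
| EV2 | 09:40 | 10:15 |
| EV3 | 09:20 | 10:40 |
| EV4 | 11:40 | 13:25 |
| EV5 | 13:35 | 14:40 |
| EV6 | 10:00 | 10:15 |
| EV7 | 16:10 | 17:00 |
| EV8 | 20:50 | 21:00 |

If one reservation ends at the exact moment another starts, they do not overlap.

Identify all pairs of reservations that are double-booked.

EV1 & EV2, EV1 & EV3, EV2 & EV3, EV2 & EV6, EV3 & EV6

Sorted by start: EV1, EV3, EV2, EV6, EV4, EV5, EV7, EV8.
EV3 starts before EV1 ends → EV1 and EV3 overlap.
EV2 starts before EV1 ends → EV1 and EV2 overlap.
EV6 starts exactly when EV1 ends (back-to-back, no overlap); EV1 is clear from here.
EV2 starts before EV3 ends → EV3 and EV2 overlap.
EV6 starts before EV3 ends → EV3 and EV6 overlap.
EV4 starts after EV3 ends; EV3 is clear from here.
EV6 starts before EV2 ends → EV2 and EV6 overlap.
EV4 starts after EV2 ends; EV2 is clear from here.
EV4 starts after EV6 ends; EV6 is clear from here.
EV5 starts after EV4 ends; EV4 is clear from here.
EV7 starts after EV5 ends; EV5 is clear from here.
EV8 starts after EV7 ends.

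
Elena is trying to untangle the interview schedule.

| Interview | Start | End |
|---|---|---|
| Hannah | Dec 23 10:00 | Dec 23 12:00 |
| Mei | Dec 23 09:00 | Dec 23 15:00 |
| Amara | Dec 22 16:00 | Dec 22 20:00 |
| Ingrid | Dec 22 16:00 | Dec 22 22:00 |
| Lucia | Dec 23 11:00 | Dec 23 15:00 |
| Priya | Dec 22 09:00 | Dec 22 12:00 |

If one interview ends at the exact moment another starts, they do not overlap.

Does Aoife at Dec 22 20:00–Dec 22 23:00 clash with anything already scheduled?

Yes — it overlaps Ingrid

Priya: ends Dec 22 12:00 at or before Aoife starts Dec 22 20:00 → clear.
Ingrid: starts Dec 22 16:00 before Aoife ends Dec 22 23:00, and ends Dec 22 22:00 after Aoife starts Dec 22 20:00 → overlap.
Amara: ends Dec 22 20:00 at or before Aoife starts Dec 22 20:00 → clear.
Mei: starts Dec 23 09:00 at or after Aoife ends Dec 22 23:00 → clear.
Hannah: starts Dec 23 10:00 at or after Aoife ends Dec 22 23:00 → clear.
Lucia: starts Dec 23 11:00 at or after Aoife ends Dec 22 23:00 → clear.
Aoife overlaps Ingrid.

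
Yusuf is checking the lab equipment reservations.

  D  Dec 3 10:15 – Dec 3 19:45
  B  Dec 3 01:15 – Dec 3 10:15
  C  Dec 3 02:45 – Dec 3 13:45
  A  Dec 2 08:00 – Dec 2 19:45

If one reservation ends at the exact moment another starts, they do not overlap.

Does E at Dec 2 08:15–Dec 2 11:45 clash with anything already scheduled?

A: starts Dec 2 08:00 before E ends Dec 2 11:45, and ends Dec 2 19:45 after E starts Dec 2 08:15 → overlap.
B: starts Dec 3 01:15 at or after E ends Dec 2 11:45 → clear.
C: starts Dec 3 02:45 at or after E ends Dec 2 11:45 → clear.
D: starts Dec 3 10:15 at or after E ends Dec 2 11:45 → clear.
E overlaps A.

Yes — it overlaps A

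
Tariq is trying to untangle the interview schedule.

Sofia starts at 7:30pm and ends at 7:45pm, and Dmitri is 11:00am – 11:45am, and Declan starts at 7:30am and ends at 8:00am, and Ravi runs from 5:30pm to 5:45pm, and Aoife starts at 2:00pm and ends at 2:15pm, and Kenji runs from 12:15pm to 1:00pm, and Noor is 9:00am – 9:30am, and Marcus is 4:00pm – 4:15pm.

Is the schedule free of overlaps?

Check each pair: they overlap iff neither finishes before the other starts.
Sorted by start: Declan, Noor, Dmitri, Kenji, Aoife, Marcus, Ravi, Sofia.
Noor starts after Declan ends; Declan is clear from here.
Dmitri starts after Noor ends; Noor is clear from here.
Kenji starts after Dmitri ends; Dmitri is clear from here.
Aoife starts after Kenji ends; Kenji is clear from here.
Marcus starts after Aoife ends; Aoife is clear from here.
Ravi starts after Marcus ends; Marcus is clear from here.
Sofia starts after Ravi ends.
Every pair is clear; the schedule has no overlaps.

Yes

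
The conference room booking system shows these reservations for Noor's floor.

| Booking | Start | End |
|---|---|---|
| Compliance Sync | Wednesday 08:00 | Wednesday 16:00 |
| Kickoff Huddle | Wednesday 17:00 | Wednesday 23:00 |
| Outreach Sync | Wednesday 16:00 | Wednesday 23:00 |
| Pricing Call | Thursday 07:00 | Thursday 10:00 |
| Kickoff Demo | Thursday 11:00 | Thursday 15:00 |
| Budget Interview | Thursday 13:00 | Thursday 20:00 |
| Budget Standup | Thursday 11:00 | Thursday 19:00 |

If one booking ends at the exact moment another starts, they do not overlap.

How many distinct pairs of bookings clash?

4

Check each pair: they overlap iff neither finishes before the other starts.
Sorted by start: Compliance Sync, Outreach Sync, Kickoff Huddle, Pricing Call, Kickoff Demo, Budget Standup, Budget Interview.
Outreach Sync starts exactly when Compliance Sync ends (back-to-back, no overlap), so Compliance Sync has no further overlaps.
Kickoff Huddle starts before Outreach Sync ends → Outreach Sync and Kickoff Huddle overlap.
Pricing Call starts after Outreach Sync ends, so Outreach Sync has no further overlaps.
Pricing Call starts after Kickoff Huddle ends, so Kickoff Huddle has no further overlaps.
Kickoff Demo starts after Pricing Call ends, so Pricing Call has no further overlaps.
Budget Standup starts before Kickoff Demo ends → Kickoff Demo and Budget Standup overlap.
Budget Interview starts before Kickoff Demo ends → Kickoff Demo and Budget Interview overlap.
Budget Interview starts before Budget Standup ends → Budget Standup and Budget Interview overlap.
Overlapping pairs: Budget Interview & Budget Standup, Budget Interview & Kickoff Demo, Budget Standup & Kickoff Demo, Kickoff Huddle & Outreach Sync — 4 in total.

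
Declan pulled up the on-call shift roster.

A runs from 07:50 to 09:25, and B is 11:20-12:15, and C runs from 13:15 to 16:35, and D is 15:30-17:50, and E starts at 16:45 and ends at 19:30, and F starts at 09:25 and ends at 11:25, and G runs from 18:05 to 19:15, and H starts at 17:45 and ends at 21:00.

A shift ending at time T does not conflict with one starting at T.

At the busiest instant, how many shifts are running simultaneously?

Sweep the timeline, counting +1 at each start and −1 at each end (ends before starts at a tie):
07:50 start A → 1
09:25 end A → 0
09:25 start F → 1
11:20 start B → 2
11:25 end F → 1
12:15 end B → 0
13:15 start C → 1
15:30 start D → 2
16:35 end C → 1
16:45 start E → 2
17:45 start H → 3
17:50 end D → 2
18:05 start G → 3
19:15 end G → 2
19:30 end E → 1
21:00 end H → 0
Peak is 3, at 17:45 (D, E, H).

3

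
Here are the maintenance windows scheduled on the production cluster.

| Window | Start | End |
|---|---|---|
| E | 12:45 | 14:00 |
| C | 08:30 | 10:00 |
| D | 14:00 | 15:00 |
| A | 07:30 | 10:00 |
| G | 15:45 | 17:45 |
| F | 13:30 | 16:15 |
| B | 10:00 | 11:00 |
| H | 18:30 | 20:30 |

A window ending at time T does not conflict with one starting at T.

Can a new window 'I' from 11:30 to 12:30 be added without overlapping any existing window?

A: ends 10:00 at or before I starts 11:30 → clear.
C: ends 10:00 at or before I starts 11:30 → clear.
B: ends 11:00 at or before I starts 11:30 → clear.
E: starts 12:45 at or after I ends 12:30 → clear.
F: starts 13:30 at or after I ends 12:30 → clear.
D: starts 14:00 at or after I ends 12:30 → clear.
G: starts 15:45 at or after I ends 12:30 → clear.
H: starts 18:30 at or after I ends 12:30 → clear.

Yes — the slot is free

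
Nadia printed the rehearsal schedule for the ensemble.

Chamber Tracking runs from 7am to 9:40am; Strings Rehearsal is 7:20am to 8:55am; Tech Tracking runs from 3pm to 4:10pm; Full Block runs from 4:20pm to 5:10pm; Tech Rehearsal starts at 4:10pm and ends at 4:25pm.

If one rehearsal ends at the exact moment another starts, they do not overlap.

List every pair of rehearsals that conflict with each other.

Chamber Tracking & Strings Rehearsal, Full Block & Tech Rehearsal

Sorted by start: Chamber Tracking, Strings Rehearsal, Tech Tracking, Tech Rehearsal, Full Block.
Strings Rehearsal starts before Chamber Tracking ends → Chamber Tracking and Strings Rehearsal overlap.
Tech Tracking starts after Chamber Tracking ends, so nothing later overlaps Chamber Tracking either.
Tech Tracking starts after Strings Rehearsal ends, so nothing later overlaps Strings Rehearsal either.
Tech Rehearsal starts exactly when Tech Tracking ends (back-to-back, no overlap), so nothing later overlaps Tech Tracking either.
Full Block starts before Tech Rehearsal ends → Tech Rehearsal and Full Block overlap.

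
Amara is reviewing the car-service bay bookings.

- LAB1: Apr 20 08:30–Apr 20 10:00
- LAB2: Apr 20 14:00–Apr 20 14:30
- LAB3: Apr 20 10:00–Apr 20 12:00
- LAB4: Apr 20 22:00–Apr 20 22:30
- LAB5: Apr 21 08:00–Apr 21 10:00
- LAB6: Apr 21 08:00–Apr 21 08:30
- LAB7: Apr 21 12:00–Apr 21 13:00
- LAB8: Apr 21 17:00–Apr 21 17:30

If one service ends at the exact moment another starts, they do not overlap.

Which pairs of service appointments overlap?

Sorted by start: LAB1, LAB3, LAB2, LAB4, LAB5, LAB6, LAB7, LAB8.
LAB3 starts exactly when LAB1 ends (back-to-back, no overlap) — done with LAB1.
LAB2 starts after LAB3 ends — done with LAB3.
LAB4 starts after LAB2 ends — done with LAB2.
LAB5 starts after LAB4 ends — done with LAB4.
LAB6 starts before LAB5 ends → LAB5 and LAB6 overlap.
LAB7 starts after LAB5 ends — done with LAB5.
LAB7 starts after LAB6 ends — done with LAB6.
LAB8 starts after LAB7 ends.

LAB5 & LAB6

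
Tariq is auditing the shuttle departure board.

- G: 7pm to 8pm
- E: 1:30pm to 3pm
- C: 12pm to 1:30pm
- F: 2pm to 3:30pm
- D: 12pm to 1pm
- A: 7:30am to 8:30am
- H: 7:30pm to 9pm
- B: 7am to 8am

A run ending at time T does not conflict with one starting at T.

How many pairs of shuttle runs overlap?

Sorted by start: B, A, C, D, E, F, G, H.
A starts before B ends → B and A overlap.
C starts after B ends; B is clear from here.
C starts after A ends; A is clear from here.
D starts before C ends → C and D overlap.
E starts exactly when C ends (back-to-back, no overlap); C is clear from here.
E starts after D ends; D is clear from here.
F starts before E ends → E and F overlap.
G starts after E ends; E is clear from here.
G starts after F ends; F is clear from here.
H starts before G ends → G and H overlap.
Overlapping pairs: A & B, C & D, E & F, G & H — 4 in total.

4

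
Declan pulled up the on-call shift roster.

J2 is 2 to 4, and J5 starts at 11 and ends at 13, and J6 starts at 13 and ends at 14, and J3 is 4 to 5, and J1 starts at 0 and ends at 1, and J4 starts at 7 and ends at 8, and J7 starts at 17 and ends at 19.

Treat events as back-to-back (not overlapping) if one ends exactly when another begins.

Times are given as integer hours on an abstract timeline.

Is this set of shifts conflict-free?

Sorted by start: J1, J2, J3, J4, J5, J6, J7.
J2 starts after J1 ends, so J1 has no further overlaps.
J3 starts exactly when J2 ends (back-to-back, no overlap), so J2 has no further overlaps.
J4 starts after J3 ends, so J3 has no further overlaps.
J5 starts after J4 ends, so J4 has no further overlaps.
J6 starts exactly when J5 ends (back-to-back, no overlap), so J5 has no further overlaps.
J7 starts after J6 ends.
Every pair is clear; the schedule has no overlaps.

Yes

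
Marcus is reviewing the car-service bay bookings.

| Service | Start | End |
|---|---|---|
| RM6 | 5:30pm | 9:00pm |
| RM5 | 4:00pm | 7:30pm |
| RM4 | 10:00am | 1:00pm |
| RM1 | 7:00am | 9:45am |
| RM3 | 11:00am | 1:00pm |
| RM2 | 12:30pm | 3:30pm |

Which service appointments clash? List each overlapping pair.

RM2 & RM3, RM2 & RM4, RM3 & RM4, RM5 & RM6

Sorted by start: RM1, RM4, RM3, RM2, RM5, RM6.
RM4 starts after RM1 ends, so nothing later overlaps RM1 either.
RM3 starts before RM4 ends → RM4 and RM3 overlap.
RM2 starts before RM4 ends → RM4 and RM2 overlap.
RM5 starts after RM4 ends, so nothing later overlaps RM4 either.
RM2 starts before RM3 ends → RM3 and RM2 overlap.
RM5 starts after RM3 ends, so nothing later overlaps RM3 either.
RM5 starts after RM2 ends, so nothing later overlaps RM2 either.
RM6 starts before RM5 ends → RM5 and RM6 overlap.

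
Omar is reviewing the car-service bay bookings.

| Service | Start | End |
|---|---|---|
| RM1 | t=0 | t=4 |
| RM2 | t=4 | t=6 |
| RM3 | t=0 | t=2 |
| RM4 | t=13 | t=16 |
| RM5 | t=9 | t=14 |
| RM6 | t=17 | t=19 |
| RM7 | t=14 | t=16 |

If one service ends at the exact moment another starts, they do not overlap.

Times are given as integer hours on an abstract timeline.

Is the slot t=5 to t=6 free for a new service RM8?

RM1: ends t=4 at or before RM8 starts t=5 → clear.
RM3: ends t=2 at or before RM8 starts t=5 → clear.
RM2: starts t=4 before RM8 ends t=6, and ends t=6 after RM8 starts t=5 → overlap.
RM5: starts t=9 at or after RM8 ends t=6 → clear.
RM4: starts t=13 at or after RM8 ends t=6 → clear.
RM7: starts t=14 at or after RM8 ends t=6 → clear.
RM6: starts t=17 at or after RM8 ends t=6 → clear.
RM8 overlaps RM2.

No — it overlaps RM2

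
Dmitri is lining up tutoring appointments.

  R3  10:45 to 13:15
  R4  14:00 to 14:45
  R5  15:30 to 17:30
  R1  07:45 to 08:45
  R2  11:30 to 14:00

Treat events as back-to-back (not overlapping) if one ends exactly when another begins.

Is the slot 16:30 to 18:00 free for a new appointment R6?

R1: ends 08:45 at or before R6 starts 16:30 → clear.
R3: ends 13:15 at or before R6 starts 16:30 → clear.
R2: ends 14:00 at or before R6 starts 16:30 → clear.
R4: ends 14:45 at or before R6 starts 16:30 → clear.
R5: starts 15:30 before R6 ends 18:00, and ends 17:30 after R6 starts 16:30 → overlap.
R6 overlaps R5.

No — it overlaps R5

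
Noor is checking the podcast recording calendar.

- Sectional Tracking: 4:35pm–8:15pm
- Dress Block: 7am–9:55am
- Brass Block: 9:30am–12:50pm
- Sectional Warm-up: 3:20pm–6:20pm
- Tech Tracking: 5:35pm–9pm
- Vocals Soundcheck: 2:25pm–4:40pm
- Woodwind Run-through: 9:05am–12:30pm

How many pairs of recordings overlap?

8

Sorted by start: Dress Block, Woodwind Run-through, Brass Block, Vocals Soundcheck, Sectional Warm-up, Sectional Tracking, Tech Tracking.
Woodwind Run-through starts before Dress Block ends → Dress Block and Woodwind Run-through overlap.
Brass Block starts before Dress Block ends → Dress Block and Brass Block overlap.
Vocals Soundcheck starts after Dress Block ends, so Dress Block has no further overlaps.
Brass Block starts before Woodwind Run-through ends → Woodwind Run-through and Brass Block overlap.
Vocals Soundcheck starts after Woodwind Run-through ends, so Woodwind Run-through has no further overlaps.
Vocals Soundcheck starts after Brass Block ends, so Brass Block has no further overlaps.
Sectional Warm-up starts before Vocals Soundcheck ends → Vocals Soundcheck and Sectional Warm-up overlap.
Sectional Tracking starts before Vocals Soundcheck ends → Vocals Soundcheck and Sectional Tracking overlap.
Tech Tracking starts after Vocals Soundcheck ends.
Sectional Tracking starts before Sectional Warm-up ends → Sectional Warm-up and Sectional Tracking overlap.
Tech Tracking starts before Sectional Warm-up ends → Sectional Warm-up and Tech Tracking overlap.
Tech Tracking starts before Sectional Tracking ends → Sectional Tracking and Tech Tracking overlap.
Overlapping pairs: Brass Block & Dress Block, Brass Block & Woodwind Run-through, Dress Block & Woodwind Run-through, Sectional Tracking & Sectional Warm-up, Sectional Tracking & Tech Tracking, Sectional Tracking & Vocals Soundcheck, Sectional Warm-up & Tech Tracking, Sectional Warm-up & Vocals Soundcheck — 8 in total.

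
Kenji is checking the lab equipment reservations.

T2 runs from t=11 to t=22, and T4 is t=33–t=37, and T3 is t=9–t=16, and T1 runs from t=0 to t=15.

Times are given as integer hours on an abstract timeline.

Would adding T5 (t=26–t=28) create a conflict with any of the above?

No — it doesn't clash with anything

T1: ends t=15 at or before T5 starts t=26 → clear.
T3: ends t=16 at or before T5 starts t=26 → clear.
T2: ends t=22 at or before T5 starts t=26 → clear.
T4: starts t=33 at or after T5 ends t=28 → clear.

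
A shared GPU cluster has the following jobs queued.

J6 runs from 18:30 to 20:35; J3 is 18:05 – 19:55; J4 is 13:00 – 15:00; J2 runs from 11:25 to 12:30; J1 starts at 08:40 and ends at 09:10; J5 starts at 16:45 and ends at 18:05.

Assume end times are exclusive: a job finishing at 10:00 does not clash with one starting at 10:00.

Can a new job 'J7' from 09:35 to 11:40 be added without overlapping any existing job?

J1: ends 09:10 at or before J7 starts 09:35 → clear.
J2: starts 11:25 before J7 ends 11:40, and ends 12:30 after J7 starts 09:35 → overlap.
J4: starts 13:00 at or after J7 ends 11:40 → clear.
J5: starts 16:45 at or after J7 ends 11:40 → clear.
J3: starts 18:05 at or after J7 ends 11:40 → clear.
J6: starts 18:30 at or after J7 ends 11:40 → clear.
J7 overlaps J2.

No — it overlaps J2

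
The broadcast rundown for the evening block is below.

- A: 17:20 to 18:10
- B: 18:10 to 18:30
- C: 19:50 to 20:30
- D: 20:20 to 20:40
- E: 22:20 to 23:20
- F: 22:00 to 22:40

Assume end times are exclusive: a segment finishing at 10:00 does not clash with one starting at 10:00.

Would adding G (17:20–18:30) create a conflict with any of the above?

Yes — it overlaps A, B

A: starts 17:20 before G ends 18:30, and ends 18:10 after G starts 17:20 → overlap.
B: starts 18:10 before G ends 18:30, and ends 18:30 after G starts 17:20 → overlap.
C: starts 19:50 at or after G ends 18:30 → clear.
D: starts 20:20 at or after G ends 18:30 → clear.
F: starts 22:00 at or after G ends 18:30 → clear.
E: starts 22:20 at or after G ends 18:30 → clear.
G overlaps A, B.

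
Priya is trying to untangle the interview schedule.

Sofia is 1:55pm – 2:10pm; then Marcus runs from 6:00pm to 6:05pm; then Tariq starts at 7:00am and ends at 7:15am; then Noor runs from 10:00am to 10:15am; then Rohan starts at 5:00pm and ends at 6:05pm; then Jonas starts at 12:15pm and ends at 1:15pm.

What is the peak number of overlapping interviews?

Sort all start/end points and keep a running count:
7:00am start Tariq → 1
7:15am end Tariq → 0
10:00am start Noor → 1
10:15am end Noor → 0
12:15pm start Jonas → 1
1:15pm end Jonas → 0
1:55pm start Sofia → 1
2:10pm end Sofia → 0
5:00pm start Rohan → 1
6:00pm start Marcus → 2
6:05pm end Marcus → 1
6:05pm end Rohan → 0
Peak is 2, at 6:00pm (Marcus, Rohan).

2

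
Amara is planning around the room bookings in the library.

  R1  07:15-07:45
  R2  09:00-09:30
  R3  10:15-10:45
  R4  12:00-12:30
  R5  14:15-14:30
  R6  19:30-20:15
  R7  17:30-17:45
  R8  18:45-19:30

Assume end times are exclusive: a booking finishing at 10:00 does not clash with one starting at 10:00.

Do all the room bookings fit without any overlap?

Yes

Sorted by start: R1, R2, R3, R4, R5, R7, R8, R6.
R2 starts after R1 ends, so nothing later overlaps R1 either.
R3 starts after R2 ends, so nothing later overlaps R2 either.
R4 starts after R3 ends, so nothing later overlaps R3 either.
R5 starts after R4 ends, so nothing later overlaps R4 either.
R7 starts after R5 ends, so nothing later overlaps R5 either.
R8 starts after R7 ends, so nothing later overlaps R7 either.
R6 starts exactly when R8 ends (back-to-back, no overlap).
Every pair is clear; the schedule has no overlaps.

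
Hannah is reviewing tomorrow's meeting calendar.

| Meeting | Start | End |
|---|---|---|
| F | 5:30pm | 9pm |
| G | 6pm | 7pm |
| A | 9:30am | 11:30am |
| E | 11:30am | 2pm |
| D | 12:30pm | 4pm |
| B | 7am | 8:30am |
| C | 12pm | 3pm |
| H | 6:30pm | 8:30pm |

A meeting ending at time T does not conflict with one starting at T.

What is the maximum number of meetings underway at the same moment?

Sweep the timeline, counting +1 at each start and −1 at each end (ends before starts at a tie):
7am start B → 1
8:30am end B → 0
9:30am start A → 1
11:30am end A → 0
11:30am start E → 1
12pm start C → 2
12:30pm start D → 3
2pm end E → 2
3pm end C → 1
4pm end D → 0
5:30pm start F → 1
6pm start G → 2
6:30pm start H → 3
7pm end G → 2
8:30pm end H → 1
9pm end F → 0
Peak is 3, at 12:30pm (C, D, E).

3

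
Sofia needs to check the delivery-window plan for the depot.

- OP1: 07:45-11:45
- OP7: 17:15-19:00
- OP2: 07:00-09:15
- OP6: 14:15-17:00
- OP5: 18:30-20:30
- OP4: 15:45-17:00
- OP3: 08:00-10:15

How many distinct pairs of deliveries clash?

5

Sorted by start: OP2, OP1, OP3, OP6, OP4, OP7, OP5.
OP1 starts before OP2 ends → OP2 and OP1 overlap.
OP3 starts before OP2 ends → OP2 and OP3 overlap.
OP6 starts after OP2 ends; OP2 is clear from here.
OP3 starts before OP1 ends → OP1 and OP3 overlap.
OP6 starts after OP1 ends; OP1 is clear from here.
OP6 starts after OP3 ends; OP3 is clear from here.
OP4 starts before OP6 ends → OP6 and OP4 overlap.
OP7 starts after OP6 ends; OP6 is clear from here.
OP7 starts after OP4 ends; OP4 is clear from here.
OP5 starts before OP7 ends → OP7 and OP5 overlap.
Overlapping pairs: OP1 & OP2, OP1 & OP3, OP2 & OP3, OP4 & OP6, OP5 & OP7 — 5 in total.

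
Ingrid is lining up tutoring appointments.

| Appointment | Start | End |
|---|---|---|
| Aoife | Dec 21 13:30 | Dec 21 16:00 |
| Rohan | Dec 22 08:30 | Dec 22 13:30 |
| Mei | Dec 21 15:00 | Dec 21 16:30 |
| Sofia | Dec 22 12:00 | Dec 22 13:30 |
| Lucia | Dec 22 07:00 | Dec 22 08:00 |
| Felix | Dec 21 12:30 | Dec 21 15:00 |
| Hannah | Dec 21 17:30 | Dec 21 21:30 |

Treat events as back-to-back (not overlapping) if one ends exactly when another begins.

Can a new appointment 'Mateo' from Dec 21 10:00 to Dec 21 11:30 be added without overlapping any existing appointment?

Felix: starts Dec 21 12:30 at or after Mateo ends Dec 21 11:30 → clear.
Aoife: starts Dec 21 13:30 at or after Mateo ends Dec 21 11:30 → clear.
Mei: starts Dec 21 15:00 at or after Mateo ends Dec 21 11:30 → clear.
Hannah: starts Dec 21 17:30 at or after Mateo ends Dec 21 11:30 → clear.
Lucia: starts Dec 22 07:00 at or after Mateo ends Dec 21 11:30 → clear.
Rohan: starts Dec 22 08:30 at or after Mateo ends Dec 21 11:30 → clear.
Sofia: starts Dec 22 12:00 at or after Mateo ends Dec 21 11:30 → clear.

Yes — the slot is free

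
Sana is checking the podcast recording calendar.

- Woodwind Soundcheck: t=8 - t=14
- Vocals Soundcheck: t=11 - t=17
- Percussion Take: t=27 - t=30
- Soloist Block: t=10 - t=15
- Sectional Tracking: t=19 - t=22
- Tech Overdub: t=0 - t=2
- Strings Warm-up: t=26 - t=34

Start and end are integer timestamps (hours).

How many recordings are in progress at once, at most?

3

Sort all start/end points and keep a running count:
t=0 start Tech Overdub → 1
t=2 end Tech Overdub → 0
t=8 start Woodwind Soundcheck → 1
t=10 start Soloist Block → 2
t=11 start Vocals Soundcheck → 3
t=14 end Woodwind Soundcheck → 2
t=15 end Soloist Block → 1
t=17 end Vocals Soundcheck → 0
t=19 start Sectional Tracking → 1
t=22 end Sectional Tracking → 0
t=26 start Strings Warm-up → 1
t=27 start Percussion Take → 2
t=30 end Percussion Take → 1
t=34 end Strings Warm-up → 0
Peak is 3, at t=11 (Soloist Block, Vocals Soundcheck, Woodwind Soundcheck).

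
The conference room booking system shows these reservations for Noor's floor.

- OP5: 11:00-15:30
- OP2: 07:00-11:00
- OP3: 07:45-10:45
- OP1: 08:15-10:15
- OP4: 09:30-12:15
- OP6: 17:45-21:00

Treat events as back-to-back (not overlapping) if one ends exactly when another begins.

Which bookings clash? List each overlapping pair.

Check each pair: they overlap iff neither finishes before the other starts.
Sorted by start: OP2, OP3, OP1, OP4, OP5, OP6.
OP3 starts before OP2 ends → OP2 and OP3 overlap.
OP1 starts before OP2 ends → OP2 and OP1 overlap.
OP4 starts before OP2 ends → OP2 and OP4 overlap.
OP5 starts exactly when OP2 ends (back-to-back, no overlap); OP2 is clear from here.
OP1 starts before OP3 ends → OP3 and OP1 overlap.
OP4 starts before OP3 ends → OP3 and OP4 overlap.
OP5 starts after OP3 ends; OP3 is clear from here.
OP4 starts before OP1 ends → OP1 and OP4 overlap.
OP5 starts after OP1 ends; OP1 is clear from here.
OP5 starts before OP4 ends → OP4 and OP5 overlap.
OP6 starts after OP4 ends.
OP6 starts after OP5 ends.

OP1 & OP2, OP1 & OP3, OP1 & OP4, OP2 & OP3, OP2 & OP4, OP3 & OP4, OP4 & OP5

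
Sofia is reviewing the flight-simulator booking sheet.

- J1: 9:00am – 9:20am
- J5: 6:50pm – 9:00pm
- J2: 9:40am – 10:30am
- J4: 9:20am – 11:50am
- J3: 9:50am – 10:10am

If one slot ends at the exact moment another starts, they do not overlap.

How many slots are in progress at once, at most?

3

Sweep the timeline, counting +1 at each start and −1 at each end (ends before starts at a tie):
9:00am start J1 → 1
9:20am end J1 → 0
9:20am start J4 → 1
9:40am start J2 → 2
9:50am start J3 → 3
10:10am end J3 → 2
10:30am end J2 → 1
11:50am end J4 → 0
6:50pm start J5 → 1
9:00pm end J5 → 0
Peak is 3, at 9:50am (J2, J3, J4).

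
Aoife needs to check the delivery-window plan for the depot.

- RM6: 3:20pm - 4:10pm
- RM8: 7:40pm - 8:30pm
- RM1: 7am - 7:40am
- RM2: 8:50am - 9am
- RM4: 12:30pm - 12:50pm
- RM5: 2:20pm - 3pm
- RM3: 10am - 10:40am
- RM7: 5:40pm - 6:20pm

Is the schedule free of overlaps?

Check each pair: they overlap iff neither finishes before the other starts.
Sorted by start: RM1, RM2, RM3, RM4, RM5, RM6, RM7, RM8.
RM2 starts after RM1 ends, so RM1 has no further overlaps.
RM3 starts after RM2 ends, so RM2 has no further overlaps.
RM4 starts after RM3 ends, so RM3 has no further overlaps.
RM5 starts after RM4 ends, so RM4 has no further overlaps.
RM6 starts after RM5 ends, so RM5 has no further overlaps.
RM7 starts after RM6 ends, so RM6 has no further overlaps.
RM8 starts after RM7 ends.
Every pair is clear; the schedule has no overlaps.

Yes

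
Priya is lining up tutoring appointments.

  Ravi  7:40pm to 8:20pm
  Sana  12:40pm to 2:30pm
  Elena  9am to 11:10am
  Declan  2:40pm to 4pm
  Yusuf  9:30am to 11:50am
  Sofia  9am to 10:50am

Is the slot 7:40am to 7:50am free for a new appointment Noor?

Yes — the slot is free

Sofia: starts 9am at or after Noor ends 7:50am → clear.
Elena: starts 9am at or after Noor ends 7:50am → clear.
Yusuf: starts 9:30am at or after Noor ends 7:50am → clear.
Sana: starts 12:40pm at or after Noor ends 7:50am → clear.
Declan: starts 2:40pm at or after Noor ends 7:50am → clear.
Ravi: starts 7:40pm at or after Noor ends 7:50am → clear.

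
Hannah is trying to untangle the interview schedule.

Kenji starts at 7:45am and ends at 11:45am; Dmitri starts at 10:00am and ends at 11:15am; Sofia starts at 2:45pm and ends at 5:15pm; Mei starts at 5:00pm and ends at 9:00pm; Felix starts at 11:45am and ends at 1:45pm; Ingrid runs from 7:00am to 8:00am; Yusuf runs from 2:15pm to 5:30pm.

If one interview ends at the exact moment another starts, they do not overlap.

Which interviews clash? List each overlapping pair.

Dmitri & Kenji, Ingrid & Kenji, Mei & Sofia, Mei & Yusuf, Sofia & Yusuf

Sorted by start: Ingrid, Kenji, Dmitri, Felix, Yusuf, Sofia, Mei.
Kenji starts before Ingrid ends → Ingrid and Kenji overlap.
Dmitri starts after Ingrid ends, so Ingrid has no further overlaps.
Dmitri starts before Kenji ends → Kenji and Dmitri overlap.
Felix starts exactly when Kenji ends (back-to-back, no overlap), so Kenji has no further overlaps.
Felix starts after Dmitri ends, so Dmitri has no further overlaps.
Yusuf starts after Felix ends, so Felix has no further overlaps.
Sofia starts before Yusuf ends → Yusuf and Sofia overlap.
Mei starts before Yusuf ends → Yusuf and Mei overlap.
Mei starts before Sofia ends → Sofia and Mei overlap.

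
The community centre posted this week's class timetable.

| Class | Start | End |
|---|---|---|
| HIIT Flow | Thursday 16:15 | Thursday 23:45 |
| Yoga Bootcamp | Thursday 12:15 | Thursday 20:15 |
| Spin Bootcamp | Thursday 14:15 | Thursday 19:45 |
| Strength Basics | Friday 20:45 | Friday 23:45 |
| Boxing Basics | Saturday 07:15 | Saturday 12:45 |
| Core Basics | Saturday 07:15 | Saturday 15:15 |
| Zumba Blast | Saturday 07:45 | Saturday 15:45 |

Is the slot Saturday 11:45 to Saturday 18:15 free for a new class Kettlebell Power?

Yoga Bootcamp: ends Thursday 20:15 at or before Kettlebell Power starts Saturday 11:45 → clear.
Spin Bootcamp: ends Thursday 19:45 at or before Kettlebell Power starts Saturday 11:45 → clear.
HIIT Flow: ends Thursday 23:45 at or before Kettlebell Power starts Saturday 11:45 → clear.
Strength Basics: ends Friday 23:45 at or before Kettlebell Power starts Saturday 11:45 → clear.
Boxing Basics: starts Saturday 07:15 before Kettlebell Power ends Saturday 18:15, and ends Saturday 12:45 after Kettlebell Power starts Saturday 11:45 → overlap.
Core Basics: starts Saturday 07:15 before Kettlebell Power ends Saturday 18:15, and ends Saturday 15:15 after Kettlebell Power starts Saturday 11:45 → overlap.
Zumba Blast: starts Saturday 07:45 before Kettlebell Power ends Saturday 18:15, and ends Saturday 15:45 after Kettlebell Power starts Saturday 11:45 → overlap.
Kettlebell Power overlaps Boxing Basics, Core Basics, Zumba Blast.

No — it overlaps Boxing Basics, Core Basics, Zumba Blast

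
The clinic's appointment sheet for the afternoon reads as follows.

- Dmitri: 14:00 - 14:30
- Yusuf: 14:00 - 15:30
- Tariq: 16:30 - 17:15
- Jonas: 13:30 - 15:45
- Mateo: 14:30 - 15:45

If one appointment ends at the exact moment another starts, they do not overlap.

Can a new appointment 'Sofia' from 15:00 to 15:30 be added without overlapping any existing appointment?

Jonas: starts 13:30 before Sofia ends 15:30, and ends 15:45 after Sofia starts 15:00 → overlap.
Dmitri: ends 14:30 at or before Sofia starts 15:00 → clear.
Yusuf: starts 14:00 before Sofia ends 15:30, and ends 15:30 after Sofia starts 15:00 → overlap.
Mateo: starts 14:30 before Sofia ends 15:30, and ends 15:45 after Sofia starts 15:00 → overlap.
Tariq: starts 16:30 at or after Sofia ends 15:30 → clear.
Sofia overlaps Yusuf, Jonas, Mateo.

No — it overlaps Jonas, Mateo, Yusuf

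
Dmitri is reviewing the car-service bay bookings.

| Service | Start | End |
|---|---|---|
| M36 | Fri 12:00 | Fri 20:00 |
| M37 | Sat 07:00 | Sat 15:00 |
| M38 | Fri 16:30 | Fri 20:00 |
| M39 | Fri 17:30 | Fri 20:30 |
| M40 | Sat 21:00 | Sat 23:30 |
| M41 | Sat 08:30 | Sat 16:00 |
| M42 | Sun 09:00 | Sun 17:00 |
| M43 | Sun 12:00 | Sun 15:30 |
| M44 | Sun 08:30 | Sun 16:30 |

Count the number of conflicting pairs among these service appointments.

Sorted by start: M36, M38, M39, M37, M41, M40, M44, M42, M43.
M38 starts before M36 ends → M36 and M38 overlap.
M39 starts before M36 ends → M36 and M39 overlap.
M37 starts after M36 ends, so M36 has no further overlaps.
M39 starts before M38 ends → M38 and M39 overlap.
M37 starts after M38 ends, so M38 has no further overlaps.
M37 starts after M39 ends, so M39 has no further overlaps.
M41 starts before M37 ends → M37 and M41 overlap.
M40 starts after M37 ends, so M37 has no further overlaps.
M40 starts after M41 ends, so M41 has no further overlaps.
M44 starts after M40 ends, so M40 has no further overlaps.
M42 starts before M44 ends → M44 and M42 overlap.
M43 starts before M44 ends → M44 and M43 overlap.
M43 starts before M42 ends → M42 and M43 overlap.
Overlapping pairs: M36 & M38, M36 & M39, M37 & M41, M38 & M39, M42 & M43, M42 & M44, M43 & M44 — 7 in total.

7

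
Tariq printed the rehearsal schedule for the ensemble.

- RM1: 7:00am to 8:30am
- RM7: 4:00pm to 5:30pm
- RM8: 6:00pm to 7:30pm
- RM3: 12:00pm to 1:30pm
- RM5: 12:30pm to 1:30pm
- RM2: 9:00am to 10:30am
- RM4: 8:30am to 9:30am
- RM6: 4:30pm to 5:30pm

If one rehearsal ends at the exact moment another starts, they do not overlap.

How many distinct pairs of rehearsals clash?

3

Sorted by start: RM1, RM4, RM2, RM3, RM5, RM7, RM6, RM8.
RM4 starts exactly when RM1 ends (back-to-back, no overlap) — done with RM1.
RM2 starts before RM4 ends → RM4 and RM2 overlap.
RM3 starts after RM4 ends — done with RM4.
RM3 starts after RM2 ends — done with RM2.
RM5 starts before RM3 ends → RM3 and RM5 overlap.
RM7 starts after RM3 ends — done with RM3.
RM7 starts after RM5 ends — done with RM5.
RM6 starts before RM7 ends → RM7 and RM6 overlap.
RM8 starts after RM7 ends.
RM8 starts after RM6 ends.
Overlapping pairs: RM2 & RM4, RM3 & RM5, RM6 & RM7 — 3 in total.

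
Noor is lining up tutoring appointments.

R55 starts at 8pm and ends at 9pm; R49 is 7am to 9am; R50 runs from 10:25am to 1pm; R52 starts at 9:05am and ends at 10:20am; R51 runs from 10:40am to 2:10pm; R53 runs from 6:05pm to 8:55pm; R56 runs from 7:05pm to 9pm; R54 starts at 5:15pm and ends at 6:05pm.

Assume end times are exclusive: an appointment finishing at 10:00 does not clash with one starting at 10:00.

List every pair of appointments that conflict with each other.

R50 & R51, R53 & R55, R53 & R56, R55 & R56

Sorted by start: R49, R52, R50, R51, R54, R53, R56, R55.
R52 starts after R49 ends, so R49 has no further overlaps.
R50 starts after R52 ends, so R52 has no further overlaps.
R51 starts before R50 ends → R50 and R51 overlap.
R54 starts after R50 ends, so R50 has no further overlaps.
R54 starts after R51 ends, so R51 has no further overlaps.
R53 starts exactly when R54 ends (back-to-back, no overlap), so R54 has no further overlaps.
R56 starts before R53 ends → R53 and R56 overlap.
R55 starts before R53 ends → R53 and R55 overlap.
R55 starts before R56 ends → R56 and R55 overlap.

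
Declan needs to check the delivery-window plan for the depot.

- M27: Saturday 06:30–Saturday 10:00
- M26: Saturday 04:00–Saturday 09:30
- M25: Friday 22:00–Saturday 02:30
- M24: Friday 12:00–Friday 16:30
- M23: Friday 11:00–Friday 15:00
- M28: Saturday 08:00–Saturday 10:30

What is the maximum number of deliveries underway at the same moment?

Sort all start/end points and keep a running count:
Friday 11:00 start M23 → 1
Friday 12:00 start M24 → 2
Friday 15:00 end M23 → 1
Friday 16:30 end M24 → 0
Friday 22:00 start M25 → 1
Saturday 02:30 end M25 → 0
Saturday 04:00 start M26 → 1
Saturday 06:30 start M27 → 2
Saturday 08:00 start M28 → 3
Saturday 09:30 end M26 → 2
Saturday 10:00 end M27 → 1
Saturday 10:30 end M28 → 0
Peak is 3, at Saturday 08:00 (M26, M27, M28).

3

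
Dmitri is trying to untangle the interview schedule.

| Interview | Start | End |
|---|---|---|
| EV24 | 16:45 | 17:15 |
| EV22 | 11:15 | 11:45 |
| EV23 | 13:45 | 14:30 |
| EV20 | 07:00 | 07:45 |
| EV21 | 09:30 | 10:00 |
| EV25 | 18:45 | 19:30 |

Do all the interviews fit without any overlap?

Yes

Sorted by start: EV20, EV21, EV22, EV23, EV24, EV25.
EV21 starts after EV20 ends, so nothing later overlaps EV20 either.
EV22 starts after EV21 ends, so nothing later overlaps EV21 either.
EV23 starts after EV22 ends, so nothing later overlaps EV22 either.
EV24 starts after EV23 ends, so nothing later overlaps EV23 either.
EV25 starts after EV24 ends.
Every pair is clear; the schedule has no overlaps.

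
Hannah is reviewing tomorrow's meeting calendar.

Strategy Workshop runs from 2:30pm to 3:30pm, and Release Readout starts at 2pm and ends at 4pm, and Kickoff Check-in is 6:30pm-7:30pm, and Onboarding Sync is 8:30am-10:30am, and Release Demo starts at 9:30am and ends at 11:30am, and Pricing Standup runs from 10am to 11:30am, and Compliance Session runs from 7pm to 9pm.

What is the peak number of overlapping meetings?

3

Sweep the timeline, counting +1 at each start and −1 at each end (ends before starts at a tie):
8:30am start Onboarding Sync → 1
9:30am start Release Demo → 2
10am start Pricing Standup → 3
10:30am end Onboarding Sync → 2
11:30am end Pricing Standup → 1
11:30am end Release Demo → 0
2pm start Release Readout → 1
2:30pm start Strategy Workshop → 2
3:30pm end Strategy Workshop → 1
4pm end Release Readout → 0
6:30pm start Kickoff Check-in → 1
7pm start Compliance Session → 2
7:30pm end Kickoff Check-in → 1
9pm end Compliance Session → 0
Peak is 3, at 10am (Onboarding Sync, Pricing Standup, Release Demo).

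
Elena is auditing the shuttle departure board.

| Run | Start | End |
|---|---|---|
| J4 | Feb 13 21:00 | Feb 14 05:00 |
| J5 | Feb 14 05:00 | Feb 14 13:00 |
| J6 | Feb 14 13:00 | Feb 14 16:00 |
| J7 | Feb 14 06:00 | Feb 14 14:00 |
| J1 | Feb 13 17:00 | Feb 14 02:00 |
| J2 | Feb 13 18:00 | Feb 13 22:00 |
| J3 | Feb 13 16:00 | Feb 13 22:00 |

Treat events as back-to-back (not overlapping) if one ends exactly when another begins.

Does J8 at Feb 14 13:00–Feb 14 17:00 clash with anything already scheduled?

Yes — it overlaps J6, J7

J3: ends Feb 13 22:00 at or before J8 starts Feb 14 13:00 → clear.
J1: ends Feb 14 02:00 at or before J8 starts Feb 14 13:00 → clear.
J2: ends Feb 13 22:00 at or before J8 starts Feb 14 13:00 → clear.
J4: ends Feb 14 05:00 at or before J8 starts Feb 14 13:00 → clear.
J5: ends Feb 14 13:00 at or before J8 starts Feb 14 13:00 → clear.
J7: starts Feb 14 06:00 before J8 ends Feb 14 17:00, and ends Feb 14 14:00 after J8 starts Feb 14 13:00 → overlap.
J6: starts Feb 14 13:00 before J8 ends Feb 14 17:00, and ends Feb 14 16:00 after J8 starts Feb 14 13:00 → overlap.
J8 overlaps J6, J7.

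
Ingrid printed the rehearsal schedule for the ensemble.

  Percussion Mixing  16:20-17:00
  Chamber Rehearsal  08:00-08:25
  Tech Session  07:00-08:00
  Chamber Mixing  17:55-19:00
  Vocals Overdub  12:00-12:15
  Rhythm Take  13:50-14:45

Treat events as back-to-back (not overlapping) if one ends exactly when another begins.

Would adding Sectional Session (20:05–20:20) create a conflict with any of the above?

Tech Session: ends 08:00 at or before Sectional Session starts 20:05 → clear.
Chamber Rehearsal: ends 08:25 at or before Sectional Session starts 20:05 → clear.
Vocals Overdub: ends 12:15 at or before Sectional Session starts 20:05 → clear.
Rhythm Take: ends 14:45 at or before Sectional Session starts 20:05 → clear.
Percussion Mixing: ends 17:00 at or before Sectional Session starts 20:05 → clear.
Chamber Mixing: ends 19:00 at or before Sectional Session starts 20:05 → clear.

No — it doesn't clash with anything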